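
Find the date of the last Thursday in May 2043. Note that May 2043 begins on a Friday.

May 28, 2043

May 2043 begins on a Friday, so the first Thursday is May 7 (6 days later).
May 2043 has 31 days. Adding weeks: 7, 14, 21, 28 — the last one ≤ 31 is the 28th.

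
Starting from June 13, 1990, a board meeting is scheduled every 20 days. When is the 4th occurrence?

The 4th occurrence is 3 intervals after the first: 3 × 20 = 60 days after June 13, 1990.
June has 30 days — 17 days to the end of June leaves 43.
July has 31 days (12 left).
12 days into August → August 12, 1990.

August 12, 1990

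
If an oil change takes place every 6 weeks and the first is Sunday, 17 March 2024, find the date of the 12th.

The 12th occurrence is 11 intervals after the first: 11 × 42 = 462 days after 17 March 2024.
March has 31 days — 14 days to the end of March leaves 448.
From end of March to end of 2024 is 275 days (173 left).
January has 31 days (142 left).
February has 28 days (114 left).
March has 31 days (83 left).
April has 30 days (53 left).
May has 31 days (22 left).
22 days into June → 22 June 2025.

22 June 2025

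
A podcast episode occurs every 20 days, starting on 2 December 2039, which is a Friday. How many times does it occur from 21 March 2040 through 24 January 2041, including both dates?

Occurrences land 20·i days after 2 December 2039 for i = 0, 1, 2, …
21 March 2040 is 110 days after the start; 110 ÷ 20 = 5 remainder 10; since the remainder is 10, round up to i = 6. First occurrence in the window: #7 on 31 March 2040 (6×20 = 120 days in).
24 January 2041 is 419 days after the start; 419 ÷ 20 = 20 remainder 19. Last occurrence in the window: #21 on 5 January 2041.
Occurrences #7 through #21: 15 in total.

15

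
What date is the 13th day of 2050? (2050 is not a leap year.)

13 into January → January 13.

2050-01-13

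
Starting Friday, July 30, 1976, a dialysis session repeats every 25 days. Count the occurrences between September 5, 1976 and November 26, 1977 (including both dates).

18

Occurrences land 25·i days after July 30, 1976 for i = 0, 1, 2, …
September 5, 1976 is 37 days after the start; 37 ÷ 25 = 1 remainder 12; since the remainder is 12, round up to i = 2. First occurrence in the window: #3 on September 18, 1976 (2×25 = 50 days in).
November 26, 1977 is 484 days after the start; 484 ÷ 25 = 19 remainder 9. Last occurrence in the window: #20 on November 17, 1977.
Occurrences #3 through #20: 18 in total.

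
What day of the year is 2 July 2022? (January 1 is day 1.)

Days in months before July: 31 + 28 + 31 + 30 + 31 + 30 = 181.
Plus 2 days into July → day 183.

183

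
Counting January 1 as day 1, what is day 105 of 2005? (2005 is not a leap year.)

January has 31 days (105 − 31 = 74 remain).
February has 28 days (74 − 28 = 46 remain).
March has 31 days (46 − 31 = 15 remain).
15 into April → April 15.

2005-04-15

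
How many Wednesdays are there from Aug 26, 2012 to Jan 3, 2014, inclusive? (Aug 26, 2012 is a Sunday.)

71

Aug 26, 2012 is a Sunday; the first Wednesday on or after it is Aug 29, 2012 (3 days later).
From Aug 29, 2012 to Jan 3, 2014: 124 + 365 + 3 = 492 days (rest of 2012, 2013, to Jan 3, 2014 in 2014).
492 ÷ 7 = 70 full weeks with remainder 2, so 70 more Wednesdays after the first → 71.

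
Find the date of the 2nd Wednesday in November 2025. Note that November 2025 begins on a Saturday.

November 2025 begins on a Saturday, so the first Wednesday is November 5 (4 days later).
The 2nd Wednesday is 1 weeks later: 5 + 7 = 12.

2025-11-12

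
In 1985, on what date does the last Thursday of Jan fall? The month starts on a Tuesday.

Jan 31, 1985

Jan 1985 begins on a Tuesday, so the first Thursday is Jan 3 (2 days later).
Jan 1985 has 31 days. Adding weeks: 3, 10, 17, 24, 31 — the last one ≤ 31 is the 31st.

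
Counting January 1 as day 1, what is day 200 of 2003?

Jan has 31 days (200 − 31 = 169 remain).
Feb has 28 days (169 − 28 = 141 remain).
Mar has 31 days (141 − 31 = 110 remain).
Apr has 30 days (110 − 30 = 80 remain).
May has 31 days (80 − 31 = 49 remain).
Jun has 30 days (49 − 30 = 19 remain).
19 into Jul → Jul 19.

Jul 19, 2003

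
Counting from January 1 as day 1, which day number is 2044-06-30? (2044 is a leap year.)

182

Days in months before June: 31 + 29 + 31 + 30 + 31 = 152.
Plus 30 days into June → day 182.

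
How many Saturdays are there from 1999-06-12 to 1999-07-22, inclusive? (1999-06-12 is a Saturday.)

1999-06-12 is a Saturday; the first Saturday on or after it is 1999-06-12.
From 1999-06-12 to 1999-07-22: 18 + 22 = 40 days (rest of June, July).
40 ÷ 7 = 5 full weeks with remainder 5, so 5 more Saturdays after the first → 6.

6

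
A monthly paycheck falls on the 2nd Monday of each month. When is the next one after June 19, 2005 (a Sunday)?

June 2005 starts on a Wednesday; its first Monday is the 6th, so the 2nd Monday is the 13th — June 13, 2005.
That is not after June 19, 2005, so look at July 2005.
July 2005 starts on a Friday; its first Monday is the 4th, so the 2nd Monday is the 11th — July 11, 2005.

July 11, 2005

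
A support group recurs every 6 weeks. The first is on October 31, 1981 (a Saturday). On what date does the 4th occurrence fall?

March 6, 1982

The 4th occurrence is 3 intervals after the first: 3 × 42 = 126 days after October 31, 1981.
October has 31 days — 0 days to the end of October leaves 126.
November has 30 days (96 left).
December has 31 days (65 left).
January has 31 days (34 left).
February has 28 days (6 left).
6 days into March → March 6, 1982.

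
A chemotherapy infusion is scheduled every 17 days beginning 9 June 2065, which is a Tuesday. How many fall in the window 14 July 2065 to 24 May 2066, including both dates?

Occurrences land 17·i days after 9 June 2065 for i = 0, 1, 2, …
14 July 2065 is 35 days after the start; 35 ÷ 17 = 2 remainder 1; since the remainder is 1, round up to i = 3. First occurrence in the window: #4 on 30 July 2065 (3×17 = 51 days in).
24 May 2066 is 349 days after the start; 349 ÷ 17 = 20 remainder 9. Last occurrence in the window: #21 on 15 May 2066.
Occurrences #4 through #21: 18 in total.

18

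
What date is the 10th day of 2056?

10 into January → January 10.

2056-01-10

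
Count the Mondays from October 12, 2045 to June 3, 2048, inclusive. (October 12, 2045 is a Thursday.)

138

October 12, 2045 is a Thursday; the first Monday on or after it is October 16, 2045 (4 days later).
From October 16, 2045 to June 3, 2048: 76 + 365 + 365 + 155 = 961 days (rest of 2045, 2046, 2047, to June 3, 2048 in 2048).
961 ÷ 7 = 137 full weeks with remainder 2, so 137 more Mondays after the first → 138.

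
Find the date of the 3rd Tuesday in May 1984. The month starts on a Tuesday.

May 1984 begins on a Tuesday, so the first Tuesday is May 1.
The 3rd Tuesday is 2 weeks later: 1 + 14 = 15.

1984-05-15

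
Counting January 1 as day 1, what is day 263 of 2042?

January has 31 days (263 − 31 = 232 remain).
February has 28 days (232 − 28 = 204 remain).
March has 31 days (204 − 31 = 173 remain).
April has 30 days (173 − 30 = 143 remain).
May has 31 days (143 − 31 = 112 remain).
June has 30 days (112 − 30 = 82 remain).
July has 31 days (82 − 31 = 51 remain).
August has 31 days (51 − 31 = 20 remain).
20 into September → September 20.

2042-09-20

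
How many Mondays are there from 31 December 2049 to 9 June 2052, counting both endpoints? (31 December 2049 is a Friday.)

127

31 December 2049 is a Friday; the first Monday on or after it is 3 January 2050 (3 days later).
From 3 January 2050 to 9 June 2052: 362 + 365 + 161 = 888 days (rest of 2050, 2051, to 9 June 2052 in 2052).
888 ÷ 7 = 126 full weeks with remainder 6, so 126 more Mondays after the first → 127.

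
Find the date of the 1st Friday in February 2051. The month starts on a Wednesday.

February 2051 begins on a Wednesday, so the first Friday is February 3 (2 days later).

February 3, 2051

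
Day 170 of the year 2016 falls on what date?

18 June 2016

January has 31 days (170 − 31 = 139 remain).
February has 29 days (139 − 29 = 110 remain).
March has 31 days (110 − 31 = 79 remain).
April has 30 days (79 − 30 = 49 remain).
May has 31 days (49 − 31 = 18 remain).
18 into June → June 18.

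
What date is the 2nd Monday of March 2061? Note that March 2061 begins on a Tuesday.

March 2061 begins on a Tuesday, so the first Monday is March 7 (6 days later).
The 2nd Monday is 1 weeks later: 7 + 7 = 14.

14 March 2061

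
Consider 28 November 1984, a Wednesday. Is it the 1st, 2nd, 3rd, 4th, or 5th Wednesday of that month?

4th

Day 28 falls in week ⌈28/7⌉ of the month.
Days 1–7 hold the 1st Wednesday, 8–14 the 2nd, 15–21 the 3rd, 22–28 the 4th, 29–31 the 5th.
28 is in the range for the 4th.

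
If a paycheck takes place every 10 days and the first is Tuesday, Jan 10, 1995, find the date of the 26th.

The 26th occurrence is 25 intervals after the first: 25 × 10 = 250 days after Jan 10, 1995.
Jan has 31 days — 21 days to the end of Jan leaves 229.
Feb has 28 days (201 left).
Mar has 31 days (170 left).
Apr has 30 days (140 left).
May has 31 days (109 left).
Jun has 30 days (79 left).
Jul has 31 days (48 left).
Aug has 31 days (17 left).
17 days into Sep → Sep 17, 1995.

Sep 17, 1995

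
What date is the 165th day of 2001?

January has 31 days (165 − 31 = 134 remain).
February has 28 days (134 − 28 = 106 remain).
March has 31 days (106 − 31 = 75 remain).
April has 30 days (75 − 30 = 45 remain).
May has 31 days (45 − 31 = 14 remain).
14 into June → June 14.

June 14, 2001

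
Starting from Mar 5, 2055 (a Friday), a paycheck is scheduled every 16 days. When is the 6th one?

The 6th occurrence is 5 intervals after the first: 5 × 16 = 80 days after Mar 5, 2055.
Mar has 31 days — 26 days to the end of Mar leaves 54.
Apr has 30 days (24 left).
24 days into May → May 24, 2055.

May 24, 2055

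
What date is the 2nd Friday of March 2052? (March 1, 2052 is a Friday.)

2052-03-08

March 2052 begins on a Friday, so the first Friday is March 1.
The 2nd Friday is 1 weeks later: 1 + 7 = 8.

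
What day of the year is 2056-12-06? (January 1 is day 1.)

Days in months before December: 31 + 29 + 31 + 30 + 31 + 30 + 31 + 31 + 30 + 31 + 30 = 335.
Plus 6 days into December → day 341.

341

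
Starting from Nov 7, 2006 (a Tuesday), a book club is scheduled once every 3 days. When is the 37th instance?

Feb 23, 2007

The 37th occurrence is 36 intervals after the first: 36 × 3 = 108 days after Nov 7, 2006.
Nov has 30 days — 23 days to the end of Nov leaves 85.
Dec has 31 days (54 left).
Jan has 31 days (23 left).
23 days into Feb → Feb 23, 2007.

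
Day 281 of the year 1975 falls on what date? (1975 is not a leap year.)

January has 31 days (281 − 31 = 250 remain).
February has 28 days (250 − 28 = 222 remain).
March has 31 days (222 − 31 = 191 remain).
April has 30 days (191 − 30 = 161 remain).
May has 31 days (161 − 31 = 130 remain).
June has 30 days (130 − 30 = 100 remain).
July has 31 days (100 − 31 = 69 remain).
August has 31 days (69 − 31 = 38 remain).
September has 30 days (38 − 30 = 8 remain).
8 into October → October 8.

1975-10-08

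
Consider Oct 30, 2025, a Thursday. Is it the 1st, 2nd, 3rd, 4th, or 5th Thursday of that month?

Day 30 falls in week ⌈30/7⌉ of the month.
Days 1–7 hold the 1st Thursday, 8–14 the 2nd, 15–21 the 3rd, 22–28 the 4th, 29–31 the 5th.
30 is in the range for the 5th.

5th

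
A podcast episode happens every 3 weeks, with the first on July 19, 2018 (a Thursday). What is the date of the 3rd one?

The 3rd occurrence is 2 intervals after the first: 2 × 21 = 42 days after July 19, 2018.
July has 31 days — 12 days to the end of July leaves 30.
30 days into August → August 30, 2018.

August 30, 2018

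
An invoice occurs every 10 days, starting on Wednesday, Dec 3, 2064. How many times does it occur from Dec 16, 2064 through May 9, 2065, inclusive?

14

Occurrences land 10·i days after Dec 3, 2064 for i = 0, 1, 2, …
Dec 16, 2064 is 13 days after the start; 13 ÷ 10 = 1 remainder 3; since the remainder is 3, round up to i = 2. First occurrence in the window: #3 on Dec 23, 2064 (2×10 = 20 days in).
May 9, 2065 is 157 days after the start; 157 ÷ 10 = 15 remainder 7. Last occurrence in the window: #16 on May 2, 2065.
Occurrences #3 through #16: 14 in total.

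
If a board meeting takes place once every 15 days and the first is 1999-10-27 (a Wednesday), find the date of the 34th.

2001-03-05

The 34th occurrence is 33 intervals after the first: 33 × 15 = 495 days after 1999-10-27.
October has 31 days — 4 days to the end of October leaves 491.
From end of October to end of 1999 is 61 days (430 left).
2000 has 366 days (64 left).
January has 31 days (33 left).
February has 28 days (5 left).
5 days into March → 2001-03-05.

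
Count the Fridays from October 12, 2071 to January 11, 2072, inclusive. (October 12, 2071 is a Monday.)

13

October 12, 2071 is a Monday; the first Friday on or after it is October 16, 2071 (4 days later).
From October 16, 2071 to January 11, 2072: 15 + 30 + 31 + 11 = 87 days (rest of October, November, December, January).
87 ÷ 7 = 12 full weeks with remainder 3, so 12 more Fridays after the first → 13.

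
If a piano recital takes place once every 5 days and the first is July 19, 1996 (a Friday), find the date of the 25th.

November 16, 1996

The 25th occurrence is 24 intervals after the first: 24 × 5 = 120 days after July 19, 1996.
July has 31 days — 12 days to the end of July leaves 108.
August has 31 days (77 left).
September has 30 days (47 left).
October has 31 days (16 left).
16 days into November → November 16, 1996.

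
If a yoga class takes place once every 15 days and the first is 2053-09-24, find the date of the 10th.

2054-02-06

The 10th occurrence is 9 intervals after the first: 9 × 15 = 135 days after 2053-09-24.
September has 30 days — 6 days to the end of September leaves 129.
October has 31 days (98 left).
November has 30 days (68 left).
December has 31 days (37 left).
January has 31 days (6 left).
6 days into February → 2054-02-06.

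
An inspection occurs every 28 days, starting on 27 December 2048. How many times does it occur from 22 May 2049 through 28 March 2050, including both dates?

Occurrences land 28·i days after 27 December 2048 for i = 0, 1, 2, …
22 May 2049 is 146 days after the start; 146 ÷ 28 = 5 remainder 6; since the remainder is 6, round up to i = 6. First occurrence in the window: #7 on 13 June 2049 (6×28 = 168 days in).
28 March 2050 is 456 days after the start; 456 ÷ 28 = 16 remainder 8. Last occurrence in the window: #17 on 20 March 2050.
Occurrences #7 through #17: 11 in total.

11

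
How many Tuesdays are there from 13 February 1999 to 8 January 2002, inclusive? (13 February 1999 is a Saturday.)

152

13 February 1999 is a Saturday; the first Tuesday on or after it is 16 February 1999 (3 days later).
From 16 February 1999 to 8 January 2002: 318 + 366 + 365 + 8 = 1057 days (rest of 1999, 2000, 2001, to 8 January 2002 in 2002).
1057 ÷ 7 = 151 full weeks with remainder 0, so 151 more Tuesdays after the first → 152.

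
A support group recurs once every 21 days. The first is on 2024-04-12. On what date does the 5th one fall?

2024-07-05

The 5th occurrence is 4 intervals after the first: 4 × 21 = 84 days after 2024-04-12.
April has 30 days — 18 days to the end of April leaves 66.
May has 31 days (35 left).
June has 30 days (5 left).
5 days into July → 2024-07-05.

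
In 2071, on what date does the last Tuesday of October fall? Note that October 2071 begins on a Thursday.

October 2071 begins on a Thursday, so the first Tuesday is October 6 (5 days later).
October 2071 has 31 days. Adding weeks: 6, 13, 20, 27 — the last one ≤ 31 is the 27th.

October 27, 2071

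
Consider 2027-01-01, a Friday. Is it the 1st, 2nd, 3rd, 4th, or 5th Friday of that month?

Day 1 falls in week ⌈1/7⌉ of the month.
Days 1–7 hold the 1st Friday, 8–14 the 2nd, 15–21 the 3rd, 22–28 the 4th, 29–31 the 5th.
1 is in the range for the 1st.

1st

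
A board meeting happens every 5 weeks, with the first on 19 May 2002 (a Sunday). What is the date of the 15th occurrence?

The 15th occurrence is 14 intervals after the first: 14 × 35 = 490 days after 19 May 2002.
May has 31 days — 12 days to the end of May leaves 478.
From end of May to end of 2002 is 214 days (264 left).
January has 31 days (233 left).
February has 28 days (205 left).
March has 31 days (174 left).
April has 30 days (144 left).
May has 31 days (113 left).
June has 30 days (83 left).
July has 31 days (52 left).
August has 31 days (21 left).
21 days into September → 21 September 2003.

21 September 2003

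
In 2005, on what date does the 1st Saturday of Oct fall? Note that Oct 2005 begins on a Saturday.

Oct 2005 begins on a Saturday, so the first Saturday is Oct 1.

Oct 1, 2005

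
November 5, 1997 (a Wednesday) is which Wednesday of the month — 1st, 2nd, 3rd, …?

1st

Day 5 falls in week ⌈5/7⌉ of the month.
Days 1–7 hold the 1st Wednesday, 8–14 the 2nd, 15–21 the 3rd, 22–28 the 4th, 29–31 the 5th.
5 is in the range for the 1st.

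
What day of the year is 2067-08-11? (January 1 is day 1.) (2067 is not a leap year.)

Days in months before August: 31 + 28 + 31 + 30 + 31 + 30 + 31 = 212.
Plus 11 days into August → day 223.

223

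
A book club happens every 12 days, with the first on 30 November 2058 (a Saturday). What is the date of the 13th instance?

23 April 2059

The 13th occurrence is 12 intervals after the first: 12 × 12 = 144 days after 30 November 2058.
November has 30 days — 0 days to the end of November leaves 144.
December has 31 days (113 left).
January has 31 days (82 left).
February has 28 days (54 left).
March has 31 days (23 left).
23 days into April → 23 April 2059.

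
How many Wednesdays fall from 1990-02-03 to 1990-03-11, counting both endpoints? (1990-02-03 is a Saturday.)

1990-02-03 is a Saturday; the first Wednesday on or after it is 1990-02-07 (4 days later).
From 1990-02-07 to 1990-03-11: 21 + 11 = 32 days (rest of February, March).
32 ÷ 7 = 4 full weeks with remainder 4, so 4 more Wednesdays after the first → 5.

5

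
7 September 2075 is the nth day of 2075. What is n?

250

Days in months before September: 31 + 28 + 31 + 30 + 31 + 30 + 31 + 31 = 243.
Plus 7 days into September → day 250.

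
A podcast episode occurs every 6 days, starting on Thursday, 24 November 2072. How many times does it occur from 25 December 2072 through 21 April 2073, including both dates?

19

Occurrences land 6·i days after 24 November 2072 for i = 0, 1, 2, …
25 December 2072 is 31 days after the start; 31 ÷ 6 = 5 remainder 1; since the remainder is 1, round up to i = 6. First occurrence in the window: #7 on 30 December 2072 (6×6 = 36 days in).
21 April 2073 is 148 days after the start; 148 ÷ 6 = 24 remainder 4. Last occurrence in the window: #25 on 17 April 2073.
Occurrences #7 through #25: 19 in total.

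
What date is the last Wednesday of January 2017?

The first Wednesday of January 2017 is January 4.
January 2017 has 31 days. Adding weeks: 4, 11, 18, 25 — the last one ≤ 31 is the 25th.

2017-01-25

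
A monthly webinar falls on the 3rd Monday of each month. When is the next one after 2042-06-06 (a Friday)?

2042-06-16

June 2042 starts on a Sunday; its first Monday is the 2nd, so the 3rd Monday is the 16th — 2042-06-16.
2042-06-16 is after 2042-06-06, so that is the next one.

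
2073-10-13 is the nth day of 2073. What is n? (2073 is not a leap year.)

286

Days in months before October: 31 + 28 + 31 + 30 + 31 + 30 + 31 + 31 + 30 = 273.
Plus 13 days into October → day 286.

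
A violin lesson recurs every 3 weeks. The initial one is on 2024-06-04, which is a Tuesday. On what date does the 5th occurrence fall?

The 5th occurrence is 4 intervals after the first: 4 × 21 = 84 days after 2024-06-04.
June has 30 days — 26 days to the end of June leaves 58.
July has 31 days (27 left).
27 days into August → 2024-08-27.

2024-08-27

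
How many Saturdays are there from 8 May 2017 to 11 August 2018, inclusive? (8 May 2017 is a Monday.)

8 May 2017 is a Monday; the first Saturday on or after it is 13 May 2017 (5 days later).
From 13 May 2017 to 11 August 2018: 232 + 223 = 455 days (rest of 2017, to 11 August 2018 in 2018).
455 ÷ 7 = 65 full weeks with remainder 0, so 65 more Saturdays after the first → 66.

66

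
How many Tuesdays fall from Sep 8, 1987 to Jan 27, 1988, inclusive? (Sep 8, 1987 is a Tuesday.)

21

Sep 8, 1987 is a Tuesday; the first Tuesday on or after it is Sep 8, 1987.
From Sep 8, 1987 to Jan 27, 1988: 22 + 31 + 30 + 31 + 27 = 141 days (rest of Sep, Oct, Nov, Dec, Jan).
141 ÷ 7 = 20 full weeks with remainder 1, so 20 more Tuesdays after the first → 21.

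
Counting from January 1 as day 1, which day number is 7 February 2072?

38

Days in months before February: 31 = 31.
Plus 7 days into February → day 38.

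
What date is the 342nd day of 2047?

2047-12-08

January has 31 days (342 − 31 = 311 remain).
February has 28 days (311 − 28 = 283 remain).
March has 31 days (283 − 31 = 252 remain).
April has 30 days (252 − 30 = 222 remain).
May has 31 days (222 − 31 = 191 remain).
June has 30 days (191 − 30 = 161 remain).
July has 31 days (161 − 31 = 130 remain).
August has 31 days (130 − 31 = 99 remain).
September has 30 days (99 − 30 = 69 remain).
October has 31 days (69 − 31 = 38 remain).
November has 30 days (38 − 30 = 8 remain).
8 into December → December 8.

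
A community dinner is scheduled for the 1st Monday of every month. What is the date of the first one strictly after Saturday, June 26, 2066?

June 2066 starts on a Tuesday, so its 1st Monday is June 7, 2066 (6 days in).
That is not after June 26, 2066, so look at July 2066.
July 2066 starts on a Thursday, so its 1st Monday is July 5, 2066 (4 days in).

July 5, 2066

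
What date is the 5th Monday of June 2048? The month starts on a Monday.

June 2048 begins on a Monday, so the first Monday is June 1.
The 5th Monday is 4 weeks later: 1 + 28 = 29.

2048-06-29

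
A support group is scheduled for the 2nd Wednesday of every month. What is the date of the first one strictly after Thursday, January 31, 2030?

February 13, 2030

January 2030 starts on a Tuesday; its first Wednesday is the 2nd, so the 2nd Wednesday is the 9th — January 9, 2030.
That is not after January 31, 2030, so look at February 2030.
February 2030 starts on a Friday; its first Wednesday is the 6th, so the 2nd Wednesday is the 13th — February 13, 2030.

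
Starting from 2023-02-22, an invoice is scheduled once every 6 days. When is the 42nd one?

2023-10-26

The 42nd occurrence is 41 intervals after the first: 41 × 6 = 246 days after 2023-02-22.
February has 28 days — 6 days to the end of February leaves 240.
March has 31 days (209 left).
April has 30 days (179 left).
May has 31 days (148 left).
June has 30 days (118 left).
July has 31 days (87 left).
August has 31 days (56 left).
September has 30 days (26 left).
26 days into October → 2023-10-26.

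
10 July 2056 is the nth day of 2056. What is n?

Days in months before July: 31 + 29 + 31 + 30 + 31 + 30 = 182.
Plus 10 days into July → day 192.

192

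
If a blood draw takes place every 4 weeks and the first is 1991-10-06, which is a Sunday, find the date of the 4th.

1991-12-29

The 4th occurrence is 3 intervals after the first: 3 × 28 = 84 days after 1991-10-06.
October has 31 days — 25 days to the end of October leaves 59.
November has 30 days (29 left).
29 days into December → 1991-12-29.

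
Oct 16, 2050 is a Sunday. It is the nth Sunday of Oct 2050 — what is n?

Day 16 falls in week ⌈16/7⌉ of the month.
Days 1–7 hold the 1st Sunday, 8–14 the 2nd, 15–21 the 3rd, 22–28 the 4th, 29–31 the 5th.
16 is in the range for the 3rd.

3rd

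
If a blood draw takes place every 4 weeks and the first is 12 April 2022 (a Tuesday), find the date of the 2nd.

The 2nd occurrence is 1 interval after the first: 1 × 28 = 28 days after 12 April 2022.
April has 30 days — 18 days to the end of April leaves 10.
10 days into May → 10 May 2022.

10 May 2022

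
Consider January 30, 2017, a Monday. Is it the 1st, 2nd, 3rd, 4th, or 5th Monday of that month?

Day 30 falls in week ⌈30/7⌉ of the month.
Days 1–7 hold the 1st Monday, 8–14 the 2nd, 15–21 the 3rd, 22–28 the 4th, 29–31 the 5th.
30 is in the range for the 5th.

5th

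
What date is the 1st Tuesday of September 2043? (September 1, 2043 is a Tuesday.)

2043-09-01

September 2043 begins on a Tuesday, so the first Tuesday is September 1.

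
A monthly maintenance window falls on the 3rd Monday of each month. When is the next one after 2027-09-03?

2027-09-20

September 2027 starts on a Wednesday; its first Monday is the 6th, so the 3rd Monday is the 20th — 2027-09-20.
2027-09-20 is after 2027-09-03, so that is the next one.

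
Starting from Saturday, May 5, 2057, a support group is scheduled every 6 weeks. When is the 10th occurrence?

May 18, 2058

The 10th occurrence is 9 intervals after the first: 9 × 42 = 378 days after May 5, 2057.
May has 31 days — 26 days to the end of May leaves 352.
Jun has 30 days (322 left).
Jul has 31 days (291 left).
Aug has 31 days (260 left).
Sep has 30 days (230 left).
Oct has 31 days (199 left).
Nov has 30 days (169 left).
Dec has 31 days (138 left).
Jan has 31 days (107 left).
Feb has 28 days (79 left).
Mar has 31 days (48 left).
Apr has 30 days (18 left).
18 days into May → May 18, 2058.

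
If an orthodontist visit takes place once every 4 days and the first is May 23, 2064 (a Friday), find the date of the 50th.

The 50th occurrence is 49 intervals after the first: 49 × 4 = 196 days after May 23, 2064.
May has 31 days — 8 days to the end of May leaves 188.
June has 30 days (158 left).
July has 31 days (127 left).
August has 31 days (96 left).
September has 30 days (66 left).
October has 31 days (35 left).
November has 30 days (5 left).
5 days into December → December 5, 2064.

December 5, 2064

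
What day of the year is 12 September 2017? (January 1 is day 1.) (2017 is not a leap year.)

Days in months before September: 31 + 28 + 31 + 30 + 31 + 30 + 31 + 31 = 243.
Plus 12 days into September → day 255.

255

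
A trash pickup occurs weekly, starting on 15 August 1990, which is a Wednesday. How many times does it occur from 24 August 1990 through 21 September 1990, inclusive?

4

Occurrences land 7·i days after 15 August 1990 for i = 0, 1, 2, …
24 August 1990 is 9 days after the start; 9 ÷ 7 = 1 remainder 2; since the remainder is 2, round up to i = 2. First occurrence in the window: #3 on 29 August 1990 (2×7 = 14 days in).
21 September 1990 is 37 days after the start; 37 ÷ 7 = 5 remainder 2. Last occurrence in the window: #6 on 19 September 1990.
Occurrences #3 through #6: 4 in total.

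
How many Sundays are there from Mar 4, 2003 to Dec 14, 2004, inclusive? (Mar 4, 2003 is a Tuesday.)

93

Mar 4, 2003 is a Tuesday; the first Sunday on or after it is Mar 9, 2003 (5 days later).
From Mar 9, 2003 to Dec 14, 2004: 297 + 349 = 646 days (rest of 2003, to Dec 14, 2004 in 2004).
646 ÷ 7 = 92 full weeks with remainder 2, so 92 more Sundays after the first → 93.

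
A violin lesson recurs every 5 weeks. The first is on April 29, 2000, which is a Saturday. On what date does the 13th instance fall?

The 13th occurrence is 12 intervals after the first: 12 × 35 = 420 days after April 29, 2000.
April has 30 days — 1 day to the end of April leaves 419.
From end of April to end of 2000 is 245 days (174 left).
January has 31 days (143 left).
February has 28 days (115 left).
March has 31 days (84 left).
April has 30 days (54 left).
May has 31 days (23 left).
23 days into June → June 23, 2001.

June 23, 2001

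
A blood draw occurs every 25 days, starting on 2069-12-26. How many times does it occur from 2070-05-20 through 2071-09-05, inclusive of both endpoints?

Occurrences land 25·i days after 2069-12-26 for i = 0, 1, 2, …
2070-05-20 is 145 days after the start; 145 ÷ 25 = 5 remainder 20; since the remainder is 20, round up to i = 6. First occurrence in the window: #7 on 2070-05-25 (6×25 = 150 days in).
2071-09-05 is 618 days after the start; 618 ÷ 25 = 24 remainder 18. Last occurrence in the window: #25 on 2071-08-18.
Occurrences #7 through #25: 19 in total.

19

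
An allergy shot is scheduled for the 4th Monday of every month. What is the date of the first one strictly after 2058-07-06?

July 2058 starts on a Monday; its first Monday is the 1st, so the 4th Monday is the 22nd — 2058-07-22.
2058-07-22 is after 2058-07-06, so that is the next one.

2058-07-22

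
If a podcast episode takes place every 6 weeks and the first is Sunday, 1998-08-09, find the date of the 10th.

The 10th occurrence is 9 intervals after the first: 9 × 42 = 378 days after 1998-08-09.
August has 31 days — 22 days to the end of August leaves 356.
September has 30 days (326 left).
October has 31 days (295 left).
November has 30 days (265 left).
December has 31 days (234 left).
January has 31 days (203 left).
February has 28 days (175 left).
March has 31 days (144 left).
April has 30 days (114 left).
May has 31 days (83 left).
June has 30 days (53 left).
July has 31 days (22 left).
22 days into August → 1999-08-22.

1999-08-22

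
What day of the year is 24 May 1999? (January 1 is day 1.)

Days in months before May: 31 + 28 + 31 + 30 = 120.
Plus 24 days into May → day 144.

144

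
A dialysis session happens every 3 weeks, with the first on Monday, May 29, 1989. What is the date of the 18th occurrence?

May 21, 1990

The 18th occurrence is 17 intervals after the first: 17 × 21 = 357 days after May 29, 1989.
May has 31 days — 2 days to the end of May leaves 355.
June has 30 days (325 left).
July has 31 days (294 left).
August has 31 days (263 left).
September has 30 days (233 left).
October has 31 days (202 left).
November has 30 days (172 left).
December has 31 days (141 left).
January has 31 days (110 left).
February has 28 days (82 left).
March has 31 days (51 left).
April has 30 days (21 left).
21 days into May → May 21, 1990.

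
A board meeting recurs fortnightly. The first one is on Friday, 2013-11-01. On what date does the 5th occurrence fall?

The 5th occurrence is 4 intervals after the first: 4 × 14 = 56 days after 2013-11-01.
November has 30 days — 29 days to the end of November leaves 27.
27 days into December → 2013-12-27.

2013-12-27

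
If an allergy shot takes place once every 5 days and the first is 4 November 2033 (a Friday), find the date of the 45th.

12 June 2034

The 45th occurrence is 44 intervals after the first: 44 × 5 = 220 days after 4 November 2033.
November has 30 days — 26 days to the end of November leaves 194.
December has 31 days (163 left).
January has 31 days (132 left).
February has 28 days (104 left).
March has 31 days (73 left).
April has 30 days (43 left).
May has 31 days (12 left).
12 days into June → 12 June 2034.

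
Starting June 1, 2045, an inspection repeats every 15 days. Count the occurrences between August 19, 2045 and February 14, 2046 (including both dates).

Occurrences land 15·i days after June 1, 2045 for i = 0, 1, 2, …
August 19, 2045 is 79 days after the start; 79 ÷ 15 = 5 remainder 4; since the remainder is 4, round up to i = 6. First occurrence in the window: #7 on August 30, 2045 (6×15 = 90 days in).
February 14, 2046 is 258 days after the start; 258 ÷ 15 = 17 remainder 3. Last occurrence in the window: #18 on February 11, 2046.
Occurrences #7 through #18: 12 in total.

12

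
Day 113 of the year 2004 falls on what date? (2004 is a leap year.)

Apr 22, 2004

Jan has 31 days (113 − 31 = 82 remain).
Feb has 29 days (82 − 29 = 53 remain).
Mar has 31 days (53 − 31 = 22 remain).
22 into Apr → Apr 22.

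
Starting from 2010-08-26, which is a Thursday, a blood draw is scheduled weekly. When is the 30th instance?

The 30th occurrence is 29 intervals after the first: 29 × 7 = 203 days after 2010-08-26.
August has 31 days — 5 days to the end of August leaves 198.
September has 30 days (168 left).
October has 31 days (137 left).
November has 30 days (107 left).
December has 31 days (76 left).
January has 31 days (45 left).
February has 28 days (17 left).
17 days into March → 2011-03-17.

2011-03-17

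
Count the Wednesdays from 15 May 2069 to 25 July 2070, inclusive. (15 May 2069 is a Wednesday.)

15 May 2069 is a Wednesday; the first Wednesday on or after it is 15 May 2069.
From 15 May 2069 to 25 July 2070: 230 + 206 = 436 days (rest of 2069, to 25 July 2070 in 2070).
436 ÷ 7 = 62 full weeks with remainder 2, so 62 more Wednesdays after the first → 63.

63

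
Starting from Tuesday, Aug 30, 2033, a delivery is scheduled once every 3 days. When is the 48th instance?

Jan 18, 2034

The 48th occurrence is 47 intervals after the first: 47 × 3 = 141 days after Aug 30, 2033.
Aug has 31 days — 1 day to the end of Aug leaves 140.
Sep has 30 days (110 left).
Oct has 31 days (79 left).
Nov has 30 days (49 left).
Dec has 31 days (18 left).
18 days into Jan → Jan 18, 2034.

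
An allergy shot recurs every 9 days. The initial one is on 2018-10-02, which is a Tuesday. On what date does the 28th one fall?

2019-06-02

The 28th occurrence is 27 intervals after the first: 27 × 9 = 243 days after 2018-10-02.
October has 31 days — 29 days to the end of October leaves 214.
November has 30 days (184 left).
December has 31 days (153 left).
January has 31 days (122 left).
February has 28 days (94 left).
March has 31 days (63 left).
April has 30 days (33 left).
May has 31 days (2 left).
2 days into June → 2019-06-02.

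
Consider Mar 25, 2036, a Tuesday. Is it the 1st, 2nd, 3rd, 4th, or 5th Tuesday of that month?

4th

Day 25 falls in week ⌈25/7⌉ of the month.
Days 1–7 hold the 1st Tuesday, 8–14 the 2nd, 15–21 the 3rd, 22–28 the 4th, 29–31 the 5th.
25 is in the range for the 4th.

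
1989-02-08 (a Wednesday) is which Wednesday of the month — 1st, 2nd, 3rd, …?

2nd

Day 8 falls in week ⌈8/7⌉ of the month.
Days 1–7 hold the 1st Wednesday, 8–14 the 2nd, 15–21 the 3rd, 22–28 the 4th, 29–31 the 5th.
8 is in the range for the 2nd.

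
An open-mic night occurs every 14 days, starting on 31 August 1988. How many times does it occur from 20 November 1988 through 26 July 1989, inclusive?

18

Occurrences land 14·i days after 31 August 1988 for i = 0, 1, 2, …
20 November 1988 is 81 days after the start; 81 ÷ 14 = 5 remainder 11; since the remainder is 11, round up to i = 6. First occurrence in the window: #7 on 23 November 1988 (6×14 = 84 days in).
26 July 1989 is 329 days after the start; 329 ÷ 14 = 23 remainder 7. Last occurrence in the window: #24 on 19 July 1989.
Occurrences #7 through #24: 18 in total.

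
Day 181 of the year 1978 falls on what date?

Jan has 31 days (181 − 31 = 150 remain).
Feb has 28 days (150 − 28 = 122 remain).
Mar has 31 days (122 − 31 = 91 remain).
Apr has 30 days (91 − 30 = 61 remain).
May has 31 days (61 − 31 = 30 remain).
30 into Jun → Jun 30.

Jun 30, 1978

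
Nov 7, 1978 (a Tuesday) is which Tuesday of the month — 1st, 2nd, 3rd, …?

Day 7 falls in week ⌈7/7⌉ of the month.
Days 1–7 hold the 1st Tuesday, 8–14 the 2nd, 15–21 the 3rd, 22–28 the 4th, 29–31 the 5th.
7 is in the range for the 1st.

1st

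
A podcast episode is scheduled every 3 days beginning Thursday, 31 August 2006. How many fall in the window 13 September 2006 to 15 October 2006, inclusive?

Occurrences land 3·i days after 31 August 2006 for i = 0, 1, 2, …
13 September 2006 is 13 days after the start; 13 ÷ 3 = 4 remainder 1; since the remainder is 1, round up to i = 5. First occurrence in the window: #6 on 15 September 2006 (5×3 = 15 days in).
15 October 2006 is 45 days after the start; 45 ÷ 3 = 15 remainder 0. Last occurrence in the window: #16 on 15 October 2006.
Occurrences #6 through #16: 11 in total.

11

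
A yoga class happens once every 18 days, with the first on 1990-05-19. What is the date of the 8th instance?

1990-09-22

The 8th occurrence is 7 intervals after the first: 7 × 18 = 126 days after 1990-05-19.
May has 31 days — 12 days to the end of May leaves 114.
June has 30 days (84 left).
July has 31 days (53 left).
August has 31 days (22 left).
22 days into September → 1990-09-22.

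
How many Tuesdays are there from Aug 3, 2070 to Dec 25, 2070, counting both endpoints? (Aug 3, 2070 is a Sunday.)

Aug 3, 2070 is a Sunday; the first Tuesday on or after it is Aug 5, 2070 (2 days later).
From Aug 5, 2070 to Dec 25, 2070: 26 + 30 + 31 + 30 + 25 = 142 days (rest of Aug, Sep, Oct, Nov, Dec).
142 ÷ 7 = 20 full weeks with remainder 2, so 20 more Tuesdays after the first → 21.

21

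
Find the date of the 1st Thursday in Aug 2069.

The first Thursday of Aug 2069 is Aug 1.

Aug 1, 2069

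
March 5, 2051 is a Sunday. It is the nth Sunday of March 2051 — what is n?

1st

Day 5 falls in week ⌈5/7⌉ of the month.
Days 1–7 hold the 1st Sunday, 8–14 the 2nd, 15–21 the 3rd, 22–28 the 4th, 29–31 the 5th.
5 is in the range for the 1st.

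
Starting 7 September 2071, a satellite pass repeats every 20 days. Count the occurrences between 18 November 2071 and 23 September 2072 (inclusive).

Occurrences land 20·i days after 7 September 2071 for i = 0, 1, 2, …
18 November 2071 is 72 days after the start; 72 ÷ 20 = 3 remainder 12; since the remainder is 12, round up to i = 4. First occurrence in the window: #5 on 26 November 2071 (4×20 = 80 days in).
23 September 2072 is 382 days after the start; 382 ÷ 20 = 19 remainder 2. Last occurrence in the window: #20 on 21 September 2072.
Occurrences #5 through #20: 16 in total.

16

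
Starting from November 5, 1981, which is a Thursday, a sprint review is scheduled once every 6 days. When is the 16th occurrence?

February 3, 1982

The 16th occurrence is 15 intervals after the first: 15 × 6 = 90 days after November 5, 1981.
November has 30 days — 25 days to the end of November leaves 65.
December has 31 days (34 left).
January has 31 days (3 left).
3 days into February → February 3, 1982.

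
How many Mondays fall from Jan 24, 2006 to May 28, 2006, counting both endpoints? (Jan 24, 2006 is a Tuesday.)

17

Jan 24, 2006 is a Tuesday; the first Monday on or after it is Jan 30, 2006 (6 days later).
From Jan 30, 2006 to May 28, 2006: 1 + 28 + 31 + 30 + 28 = 118 days (rest of Jan, Feb, Mar, Apr, May).
118 ÷ 7 = 16 full weeks with remainder 6, so 16 more Mondays after the first → 17.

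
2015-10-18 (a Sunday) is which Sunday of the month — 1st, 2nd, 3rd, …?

3rd

Day 18 falls in week ⌈18/7⌉ of the month.
Days 1–7 hold the 1st Sunday, 8–14 the 2nd, 15–21 the 3rd, 22–28 the 4th, 29–31 the 5th.
18 is in the range for the 3rd.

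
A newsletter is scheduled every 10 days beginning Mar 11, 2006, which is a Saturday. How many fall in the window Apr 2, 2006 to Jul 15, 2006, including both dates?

Occurrences land 10·i days after Mar 11, 2006 for i = 0, 1, 2, …
Apr 2, 2006 is 22 days after the start; 22 ÷ 10 = 2 remainder 2; since the remainder is 2, round up to i = 3. First occurrence in the window: #4 on Apr 10, 2006 (3×10 = 30 days in).
Jul 15, 2006 is 126 days after the start; 126 ÷ 10 = 12 remainder 6. Last occurrence in the window: #13 on Jul 9, 2006.
Occurrences #4 through #13: 10 in total.

10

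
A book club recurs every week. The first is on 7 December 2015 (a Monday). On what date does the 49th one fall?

7 November 2016

The 49th occurrence is 48 intervals after the first: 48 × 7 = 336 days after 7 December 2015.
December has 31 days — 24 days to the end of December leaves 312.
January has 31 days (281 left).
February has 29 days (252 left).
March has 31 days (221 left).
April has 30 days (191 left).
May has 31 days (160 left).
June has 30 days (130 left).
July has 31 days (99 left).
August has 31 days (68 left).
September has 30 days (38 left).
October has 31 days (7 left).
7 days into November → 7 November 2016.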